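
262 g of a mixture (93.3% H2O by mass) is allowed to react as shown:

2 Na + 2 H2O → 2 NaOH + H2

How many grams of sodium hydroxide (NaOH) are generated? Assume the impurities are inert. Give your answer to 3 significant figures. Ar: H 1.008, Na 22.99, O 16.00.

543 g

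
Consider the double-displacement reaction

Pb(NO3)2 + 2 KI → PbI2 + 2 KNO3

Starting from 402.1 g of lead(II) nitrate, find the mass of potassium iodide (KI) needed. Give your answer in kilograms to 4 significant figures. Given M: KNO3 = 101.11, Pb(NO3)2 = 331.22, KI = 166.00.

0.4030 kg

n(Pb(NO3)2) = 402.10 g / 331.22 g/mol = 1.2140 mol.
From the equation the Pb(NO3)2:KI mole ratio is 1:2, so n(KI) = 1.2140 × 2/1 = 2.4280 mol.
Mass of KI = 2.4280 mol × 166.00 g/mol = 403.05 g.
Converting to kg: 403.05 g = 0.4030 kg.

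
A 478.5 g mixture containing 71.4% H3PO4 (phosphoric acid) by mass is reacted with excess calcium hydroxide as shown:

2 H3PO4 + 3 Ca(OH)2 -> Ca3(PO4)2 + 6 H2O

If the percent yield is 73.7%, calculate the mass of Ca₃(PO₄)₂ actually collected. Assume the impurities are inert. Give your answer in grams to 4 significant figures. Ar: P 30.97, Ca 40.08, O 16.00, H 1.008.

398.5 g

Pure H3PO4 available = 478.5 g × 0.714 = 341.65 g.
M(H3PO4) = 3(1.008) + 30.97 + 4(16.00) = 97.994 g/mol.
M(Ca3(PO4)2) = 3(40.08) + 2(30.97) + 8(16.00) = 310.18 g/mol.
n(H3PO4) = 341.65 g / 97.994 g/mol = 3.4864 mol.
From the equation the H3PO4:Ca3(PO4)2 mole ratio is 2:1, so n(Ca3(PO4)2) = 3.4864 × 1/2 = 1.7432 mol.
Mass of Ca3(PO4)2 = 1.7432 mol × 310.18 g/mol = 540.71 g.
Actual mass collected = 540.71 g × 0.737 = 398.50 g.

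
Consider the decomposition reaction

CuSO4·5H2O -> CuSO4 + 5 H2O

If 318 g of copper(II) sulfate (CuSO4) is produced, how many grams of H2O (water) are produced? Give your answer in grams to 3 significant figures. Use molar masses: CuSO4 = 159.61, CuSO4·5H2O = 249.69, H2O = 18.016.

n(CuSO4) = 318.0 g / 159.61 g/mol = 1.992 mol.
From the equation the CuSO4:H2O mole ratio is 1:5, so n(H2O) = 1.992 × 5/1 = 9.962 mol.
Mass of H2O = 9.962 mol × 18.016 g/mol = 179.5 g.

179 g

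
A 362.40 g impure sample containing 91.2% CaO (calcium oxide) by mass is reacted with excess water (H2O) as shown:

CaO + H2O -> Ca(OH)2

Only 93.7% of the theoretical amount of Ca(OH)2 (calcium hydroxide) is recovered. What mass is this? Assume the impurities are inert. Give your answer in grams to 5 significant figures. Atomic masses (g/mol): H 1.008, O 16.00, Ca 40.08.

Pure CaO available = 362.40 g × 0.912 = 330.509 g.
M(CaO) = 40.08 + 16.00 = 56.08 g/mol.
M(Ca(OH)2) = 40.08 + 2(16.00) + 2(1.008) = 74.096 g/mol.
n(CaO) = 330.509 g / 56.08 g/mol = 5.89352 mol.
From the equation the CaO:Ca(OH)2 mole ratio is 1:1, so n(Ca(OH)2) = 5.89352 × 1/1 = 5.89352 mol.
Mass of Ca(OH)2 = 5.89352 mol × 74.096 g/mol = 436.687 g.
Actual mass collected = 436.687 g × 0.937 = 409.175 g.

409.18 g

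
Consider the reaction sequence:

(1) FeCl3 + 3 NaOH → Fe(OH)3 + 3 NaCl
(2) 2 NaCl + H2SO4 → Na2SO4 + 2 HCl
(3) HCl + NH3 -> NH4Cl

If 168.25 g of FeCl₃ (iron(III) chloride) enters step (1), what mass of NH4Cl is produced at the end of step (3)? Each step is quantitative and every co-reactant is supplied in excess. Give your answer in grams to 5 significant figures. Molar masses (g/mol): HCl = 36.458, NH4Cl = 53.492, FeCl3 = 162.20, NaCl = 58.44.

166.46 g

n(FeCl3) = 168.25 / 162.20 = 1.03730 mol.
Reaction (1): FeCl3→NaCl ratio 1:3 ⇒ n(NaCl) = 3.11190 mol.
Reaction (2): NaCl→HCl ratio 2:2 ⇒ n(HCl) = 3.11190 mol.
Reaction (3): HCl→NH4Cl ratio 1:1 ⇒ n(NH4Cl) = 3.11190 mol.
Mass of NH4Cl = 3.11190 × 53.492 = 166.462 g.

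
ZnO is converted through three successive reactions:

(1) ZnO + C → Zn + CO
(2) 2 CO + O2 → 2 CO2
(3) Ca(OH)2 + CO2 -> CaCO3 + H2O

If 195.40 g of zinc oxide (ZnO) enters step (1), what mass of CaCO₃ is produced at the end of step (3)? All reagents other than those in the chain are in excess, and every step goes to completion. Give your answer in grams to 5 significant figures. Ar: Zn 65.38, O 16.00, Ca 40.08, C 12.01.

M(ZnO) = 65.38 + 16.00 = 81.38 g/mol.
M(CaCO3) = 40.08 + 12.01 + 3(16.00) = 100.09 g/mol.
n(ZnO) = 195.40 / 81.38 = 2.40108 mol.
Reaction (1): ZnO→CO ratio 1:1 ⇒ n(CO) = 2.40108 mol.
Reaction (2): CO→CO2 ratio 2:2 ⇒ n(CO2) = 2.40108 mol.
Reaction (3): CO2→CaCO3 ratio 1:1 ⇒ n(CaCO3) = 2.40108 mol.
Mass of CaCO3 = 2.40108 × 100.09 = 240.324 g.

240.32 g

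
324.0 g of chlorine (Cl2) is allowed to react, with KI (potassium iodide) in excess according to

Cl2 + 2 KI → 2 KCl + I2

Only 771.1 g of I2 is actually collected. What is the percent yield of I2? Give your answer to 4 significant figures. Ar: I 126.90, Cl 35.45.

M(Cl2) = 2(35.45) = 70.90 g/mol.
M(I2) = 2(126.90) = 253.80 g/mol.
n(Cl2) = 324.00 g / 70.90 g/mol = 4.5698 mol.
From the equation the Cl2:I2 mole ratio is 1:1, so n(I2) = 4.5698 × 1/1 = 4.5698 mol.
Mass of I2 = 4.5698 mol × 253.80 g/mol = 1159.8 g.
This is the theoretical yield. Percent yield = 771.1 g / 1159.8 g × 100% = 66.484%.

66.48 %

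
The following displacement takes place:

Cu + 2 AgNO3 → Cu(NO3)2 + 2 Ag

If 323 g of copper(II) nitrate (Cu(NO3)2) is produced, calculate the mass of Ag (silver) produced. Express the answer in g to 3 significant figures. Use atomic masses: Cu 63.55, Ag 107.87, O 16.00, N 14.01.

372 g

M(Cu(NO3)2) = 63.55 + 2(14.01) + 6(16.00) = 187.57 g/mol.
M(Ag) = 107.87 g/mol.
n(Cu(NO3)2) = 323.0 g / 187.57 g/mol = 1.722 mol.
From the equation the Cu(NO3)2:Ag mole ratio is 1:2, so n(Ag) = 1.722 × 2/1 = 3.444 mol.
Mass of Ag = 3.444 mol × 107.87 g/mol = 371.5 g.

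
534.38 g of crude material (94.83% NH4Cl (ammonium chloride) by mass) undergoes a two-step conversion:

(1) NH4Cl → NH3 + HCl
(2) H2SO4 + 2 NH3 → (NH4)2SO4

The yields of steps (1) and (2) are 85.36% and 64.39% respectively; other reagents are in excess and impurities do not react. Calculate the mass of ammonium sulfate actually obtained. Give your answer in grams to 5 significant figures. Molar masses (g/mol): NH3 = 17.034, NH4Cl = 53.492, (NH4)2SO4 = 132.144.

Pure NH4Cl = 534.38 × 0.9483 = 506.753 g.
n(NH4Cl) = 506.753 / 53.492 = 9.47343 mol.
Step 1 (NH4Cl:NH3 = 1:1): theoretical n(NH3) = 9.47343 mol; at 85.36% yield, n(NH3) = 8.08652 mol.
Step 2 (NH3:(NH4)2SO4 = 2:1): theoretical n((NH4)2SO4) = 4.04326 mol, so theoretical mass = 4.04326 × 132.144 = 534.292 g.
At 64.39% yield, actual mass of (NH4)2SO4 = 534.292 × 0.6439 = 344.031 g.

344.03 g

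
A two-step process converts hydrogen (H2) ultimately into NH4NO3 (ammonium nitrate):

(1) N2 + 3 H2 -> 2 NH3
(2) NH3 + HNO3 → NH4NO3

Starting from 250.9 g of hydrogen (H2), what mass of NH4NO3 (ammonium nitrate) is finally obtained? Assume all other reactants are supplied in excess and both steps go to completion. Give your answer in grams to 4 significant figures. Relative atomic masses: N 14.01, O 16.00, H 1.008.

6642 g

M(H2) = 2(1.008) = 2.016 g/mol.
M(NH4NO3) = 2(14.01) + 4(1.008) + 3(16.00) = 80.052 g/mol.
n(H2) = 250.90 / 2.016 = 124.45 mol.
Step 1 gives a 3:2 ratio of H2 to NH3, so n(NH3) = 82.970 mol.
In step 2 the NH3:NH4NO3 ratio is 1:1, so n(NH4NO3) = 82.970 mol.
Mass of NH4NO3 = 82.970 × 80.052 = 6641.9 g.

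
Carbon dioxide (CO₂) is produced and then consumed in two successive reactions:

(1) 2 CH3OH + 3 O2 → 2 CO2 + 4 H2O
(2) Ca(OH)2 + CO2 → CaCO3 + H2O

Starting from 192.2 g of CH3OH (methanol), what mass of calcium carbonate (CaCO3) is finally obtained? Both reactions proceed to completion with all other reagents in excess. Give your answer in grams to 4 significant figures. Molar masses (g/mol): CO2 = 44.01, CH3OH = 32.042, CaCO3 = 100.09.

n(CH3OH) = 192.20 / 32.042 = 5.9984 mol.
Step 1 gives a 2:2 ratio of CH3OH to CO2, so n(CO2) = 5.9984 mol.
In step 2 the CO2:CaCO3 ratio is 1:1, so n(CaCO3) = 5.9984 mol.
Mass of CaCO3 = 5.9984 × 100.09 = 600.38 g.

600.4 g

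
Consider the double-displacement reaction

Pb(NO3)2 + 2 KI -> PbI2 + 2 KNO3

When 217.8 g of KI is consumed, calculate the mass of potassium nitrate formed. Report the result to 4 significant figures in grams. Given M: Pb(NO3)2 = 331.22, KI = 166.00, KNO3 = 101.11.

n(KI) = 217.80 g / 166.00 g/mol = 1.3120 mol.
From the equation the KI:KNO3 mole ratio is 2:2, so n(KNO3) = 1.3120 × 2/2 = 1.3120 mol.
Mass of KNO3 = 1.3120 mol × 101.11 g/mol = 132.66 g.

132.7 g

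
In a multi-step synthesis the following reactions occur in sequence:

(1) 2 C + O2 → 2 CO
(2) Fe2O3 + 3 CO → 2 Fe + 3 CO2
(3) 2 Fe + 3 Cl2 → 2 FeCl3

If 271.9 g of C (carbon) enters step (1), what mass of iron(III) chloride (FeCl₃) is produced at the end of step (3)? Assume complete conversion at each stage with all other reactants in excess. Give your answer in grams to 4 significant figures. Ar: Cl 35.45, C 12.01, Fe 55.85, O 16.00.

2448 g

M(C) = 12.01 g/mol.
M(FeCl3) = 55.85 + 3(35.45) = 162.20 g/mol.
n(C) = 271.9 / 12.01 = 22.639 mol.
Reaction (1): C→CO ratio 2:2 ⇒ n(CO) = 22.639 mol.
Reaction (2): CO→Fe ratio 3:2 ⇒ n(Fe) = 15.093 mol.
Reaction (3): Fe→FeCl3 ratio 2:2 ⇒ n(FeCl3) = 15.093 mol.
Mass of FeCl3 = 15.093 × 162.20 = 2448.1 g.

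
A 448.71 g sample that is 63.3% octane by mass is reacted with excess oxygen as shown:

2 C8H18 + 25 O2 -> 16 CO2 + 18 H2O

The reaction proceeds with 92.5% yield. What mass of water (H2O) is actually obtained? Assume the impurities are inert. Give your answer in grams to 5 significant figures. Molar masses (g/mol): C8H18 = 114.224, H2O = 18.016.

Pure C8H18 available = 448.71 g × 0.633 = 284.033 g.
n(C8H18) = 284.033 g / 114.224 g/mol = 2.48664 mol.
From the equation the C8H18:H2O mole ratio is 2:18, so n(H2O) = 2.48664 × 18/2 = 22.3797 mol.
Mass of H2O = 22.3797 mol × 18.016 g/mol = 403.193 g.
Actual mass collected = 403.193 g × 0.925 = 372.954 g.

372.95 g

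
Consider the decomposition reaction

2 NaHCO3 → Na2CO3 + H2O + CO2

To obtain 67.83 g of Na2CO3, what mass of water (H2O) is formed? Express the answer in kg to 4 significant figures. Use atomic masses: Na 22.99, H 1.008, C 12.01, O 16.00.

0.01153 kg

M(Na2CO3) = 2(22.99) + 12.01 + 3(16.00) = 105.99 g/mol.
M(H2O) = 2(1.008) + 16.00 = 18.016 g/mol.
n(Na2CO3) = 67.830 g / 105.99 g/mol = 0.63997 mol.
From the equation the Na2CO3:H2O mole ratio is 1:1, so n(H2O) = 0.63997 × 1/1 = 0.63997 mol.
Mass of H2O = 0.63997 mol × 18.016 g/mol = 11.530 g.
Converting to kg: 11.530 g = 0.01153 kg.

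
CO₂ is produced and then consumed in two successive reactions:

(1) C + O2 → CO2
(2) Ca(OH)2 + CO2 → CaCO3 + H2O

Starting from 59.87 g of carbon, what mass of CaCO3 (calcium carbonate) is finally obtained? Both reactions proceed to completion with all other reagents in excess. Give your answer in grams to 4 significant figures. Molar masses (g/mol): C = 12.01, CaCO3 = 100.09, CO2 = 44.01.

n(C) = 59.870 / 12.01 = 4.9850 mol.
Step 1 gives a 1:1 ratio of C to CO2, so n(CO2) = 4.9850 mol.
In step 2 the CO2:CaCO3 ratio is 1:1, so n(CaCO3) = 4.9850 mol.
Mass of CaCO3 = 4.9850 × 100.09 = 498.95 g.

498.9 g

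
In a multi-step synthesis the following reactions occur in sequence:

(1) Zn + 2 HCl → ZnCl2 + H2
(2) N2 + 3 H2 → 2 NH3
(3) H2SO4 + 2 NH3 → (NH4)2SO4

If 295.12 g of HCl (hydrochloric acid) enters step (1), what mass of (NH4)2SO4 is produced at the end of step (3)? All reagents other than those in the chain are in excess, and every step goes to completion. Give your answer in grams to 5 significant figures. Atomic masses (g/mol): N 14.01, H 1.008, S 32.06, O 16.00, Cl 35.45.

178.28 g

M(HCl) = 1.008 + 35.45 = 36.458 g/mol.
M((NH4)2SO4) = 2(14.01) + 8(1.008) + 32.06 + 4(16.00) = 132.144 g/mol.
n(HCl) = 295.12 / 36.458 = 8.09479 mol.
Reaction (1): HCl→H2 ratio 2:1 ⇒ n(H2) = 4.04740 mol.
Reaction (2): H2→NH3 ratio 3:2 ⇒ n(NH3) = 2.69826 mol.
Reaction (3): NH3→(NH4)2SO4 ratio 2:1 ⇒ n((NH4)2SO4) = 1.34913 mol.
Mass of (NH4)2SO4 = 1.34913 × 132.144 = 178.280 g.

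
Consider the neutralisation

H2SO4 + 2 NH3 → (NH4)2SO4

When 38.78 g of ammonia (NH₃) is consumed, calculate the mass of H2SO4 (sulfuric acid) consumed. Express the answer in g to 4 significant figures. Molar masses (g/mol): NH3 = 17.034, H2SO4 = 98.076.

111.6 g

n(NH3) = 38.780 g / 17.034 g/mol = 2.2766 mol.
From the equation the NH3:H2SO4 mole ratio is 2:1, so n(H2SO4) = 2.2766 × 1/2 = 1.1383 mol.
Mass of H2SO4 = 1.1383 mol × 98.076 g/mol = 111.64 g.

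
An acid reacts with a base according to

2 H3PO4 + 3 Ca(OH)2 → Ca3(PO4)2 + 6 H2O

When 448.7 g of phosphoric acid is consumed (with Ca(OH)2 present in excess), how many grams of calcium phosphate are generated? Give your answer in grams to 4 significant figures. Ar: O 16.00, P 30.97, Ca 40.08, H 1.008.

710.1 g

M(H3PO4) = 3(1.008) + 30.97 + 4(16.00) = 97.994 g/mol.
M(Ca3(PO4)2) = 3(40.08) + 2(30.97) + 8(16.00) = 310.18 g/mol.
n(H3PO4) = 448.70 g / 97.994 g/mol = 4.5789 mol.
From the equation the H3PO4:Ca3(PO4)2 mole ratio is 2:1, so n(Ca3(PO4)2) = 4.5789 × 1/2 = 2.2894 mol.
Mass of Ca3(PO4)2 = 2.2894 mol × 310.18 g/mol = 710.13 g.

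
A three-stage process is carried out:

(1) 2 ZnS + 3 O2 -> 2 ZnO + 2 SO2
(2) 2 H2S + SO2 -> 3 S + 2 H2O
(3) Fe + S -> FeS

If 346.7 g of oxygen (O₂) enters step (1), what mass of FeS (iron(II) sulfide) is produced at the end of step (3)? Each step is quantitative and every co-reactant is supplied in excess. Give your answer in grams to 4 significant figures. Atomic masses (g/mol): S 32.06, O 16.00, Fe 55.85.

M(O2) = 2(16.00) = 32.00 g/mol.
M(FeS) = 55.85 + 32.06 = 87.91 g/mol.
n(O2) = 346.7 / 32.00 = 10.834 mol.
Reaction (1): O2→SO2 ratio 3:2 ⇒ n(SO2) = 7.2229 mol.
Reaction (2): SO2→S ratio 1:3 ⇒ n(S) = 21.669 mol.
Reaction (3): S→FeS ratio 1:1 ⇒ n(FeS) = 21.669 mol.
Mass of FeS = 21.669 × 87.91 = 1904.9 g.

1905 g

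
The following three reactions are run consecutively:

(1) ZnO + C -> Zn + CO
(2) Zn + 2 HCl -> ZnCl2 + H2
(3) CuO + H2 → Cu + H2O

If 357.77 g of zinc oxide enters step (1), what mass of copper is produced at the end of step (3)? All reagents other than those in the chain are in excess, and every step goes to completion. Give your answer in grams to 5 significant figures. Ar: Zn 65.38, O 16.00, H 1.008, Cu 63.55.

279.38 g

M(ZnO) = 65.38 + 16.00 = 81.38 g/mol.
M(Cu) = 63.55 g/mol.
n(ZnO) = 357.77 / 81.38 = 4.39629 mol.
Reaction (1): ZnO→Zn ratio 1:1 ⇒ n(Zn) = 4.39629 mol.
Reaction (2): Zn→H2 ratio 1:1 ⇒ n(H2) = 4.39629 mol.
Reaction (3): H2→Cu ratio 1:1 ⇒ n(Cu) = 4.39629 mol.
Mass of Cu = 4.39629 × 63.55 = 279.384 g.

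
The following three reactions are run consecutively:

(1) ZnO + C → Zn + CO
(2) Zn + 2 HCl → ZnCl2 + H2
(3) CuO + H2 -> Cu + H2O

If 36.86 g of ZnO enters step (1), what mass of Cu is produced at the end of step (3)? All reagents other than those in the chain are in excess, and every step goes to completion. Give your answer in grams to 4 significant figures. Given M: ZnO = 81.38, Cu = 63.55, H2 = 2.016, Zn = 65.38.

n(ZnO) = 36.86 / 81.38 = 0.45294 mol.
Reaction (1): ZnO→Zn ratio 1:1 ⇒ n(Zn) = 0.45294 mol.
Reaction (2): Zn→H2 ratio 1:1 ⇒ n(H2) = 0.45294 mol.
Reaction (3): H2→Cu ratio 1:1 ⇒ n(Cu) = 0.45294 mol.
Mass of Cu = 0.45294 × 63.55 = 28.784 g.

28.78 g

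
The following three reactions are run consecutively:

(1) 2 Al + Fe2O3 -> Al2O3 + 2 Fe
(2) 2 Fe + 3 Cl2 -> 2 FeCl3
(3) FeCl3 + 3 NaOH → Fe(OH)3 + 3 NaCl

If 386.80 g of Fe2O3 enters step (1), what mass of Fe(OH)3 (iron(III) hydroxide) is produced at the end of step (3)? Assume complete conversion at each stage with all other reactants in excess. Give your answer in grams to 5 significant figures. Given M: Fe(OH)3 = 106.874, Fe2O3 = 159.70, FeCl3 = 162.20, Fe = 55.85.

517.71 g

n(Fe2O3) = 386.80 / 159.70 = 2.42204 mol.
Reaction (1): Fe2O3→Fe ratio 1:2 ⇒ n(Fe) = 4.84408 mol.
Reaction (2): Fe→FeCl3 ratio 2:2 ⇒ n(FeCl3) = 4.84408 mol.
Reaction (3): FeCl3→Fe(OH)3 ratio 1:1 ⇒ n(Fe(OH)3) = 4.84408 mol.
Mass of Fe(OH)3 = 4.84408 × 106.874 = 517.706 g.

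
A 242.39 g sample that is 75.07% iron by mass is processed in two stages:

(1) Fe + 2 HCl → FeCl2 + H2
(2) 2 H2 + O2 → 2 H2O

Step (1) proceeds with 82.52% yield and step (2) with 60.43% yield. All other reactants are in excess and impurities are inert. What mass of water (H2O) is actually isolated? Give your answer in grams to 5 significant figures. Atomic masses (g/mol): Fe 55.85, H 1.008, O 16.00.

29.270 g

Pure Fe = 242.39 × 0.7507 = 181.962 g.
M(Fe) = 55.85 g/mol.
M(H2O) = 2(1.008) + 16.00 = 18.016 g/mol.
n(Fe) = 181.962 / 55.85 = 3.25805 mol.
Step 1 (Fe:H2 = 1:1): theoretical n(H2) = 3.25805 mol; at 82.52% yield, n(H2) = 2.68854 mol.
Step 2 (H2:H2O = 2:2): theoretical n(H2O) = 2.68854 mol, so theoretical mass = 2.68854 × 18.016 = 48.4368 g.
At 60.43% yield, actual mass of H2O = 48.4368 × 0.6043 = 29.2704 g.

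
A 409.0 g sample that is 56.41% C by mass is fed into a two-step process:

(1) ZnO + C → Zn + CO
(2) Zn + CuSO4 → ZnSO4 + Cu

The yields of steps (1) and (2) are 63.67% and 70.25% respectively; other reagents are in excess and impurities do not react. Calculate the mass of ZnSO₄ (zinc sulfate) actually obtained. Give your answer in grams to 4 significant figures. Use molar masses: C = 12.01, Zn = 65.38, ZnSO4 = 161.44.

Pure C = 409.0 × 0.5641 = 230.72 g.
n(C) = 230.72 / 12.01 = 19.210 mol.
Step 1 (C:Zn = 1:1): theoretical n(Zn) = 19.210 mol; at 63.67% yield, n(Zn) = 12.231 mol.
Step 2 (Zn:ZnSO4 = 1:1): theoretical n(ZnSO4) = 12.231 mol, so theoretical mass = 12.231 × 161.44 = 1974.6 g.
At 70.25% yield, actual mass of ZnSO4 = 1974.6 × 0.7025 = 1387.2 g.

1387 g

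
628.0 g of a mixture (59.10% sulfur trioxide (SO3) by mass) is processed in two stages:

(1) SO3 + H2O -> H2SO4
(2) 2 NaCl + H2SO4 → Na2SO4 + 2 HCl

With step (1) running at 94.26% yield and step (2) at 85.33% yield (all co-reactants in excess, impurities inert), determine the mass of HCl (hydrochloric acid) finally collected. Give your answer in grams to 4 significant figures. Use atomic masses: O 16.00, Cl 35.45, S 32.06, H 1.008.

271.9 g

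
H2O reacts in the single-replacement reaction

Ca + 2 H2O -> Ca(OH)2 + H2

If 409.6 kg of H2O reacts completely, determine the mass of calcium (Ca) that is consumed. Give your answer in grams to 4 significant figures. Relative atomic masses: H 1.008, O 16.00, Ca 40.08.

455600 g

M(H2O) = 2(1.008) + 16.00 = 18.016 g/mol.
M(Ca) = 40.08 g/mol.
Convert: 409.6 kg = 409600 g.
n(H2O) = 409600 g / 18.016 g/mol = 22735 mol.
From the equation the H2O:Ca mole ratio is 2:1, so n(Ca) = 22735 × 1/2 = 11368 mol.
Mass of Ca = 11368 mol × 40.08 g/mol = 455620 g.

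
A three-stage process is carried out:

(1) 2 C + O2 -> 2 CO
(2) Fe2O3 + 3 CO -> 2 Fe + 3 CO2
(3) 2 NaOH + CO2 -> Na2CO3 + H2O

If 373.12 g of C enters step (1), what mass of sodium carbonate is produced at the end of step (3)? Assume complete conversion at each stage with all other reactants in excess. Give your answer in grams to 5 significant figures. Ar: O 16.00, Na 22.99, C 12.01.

M(C) = 12.01 g/mol.
M(Na2CO3) = 2(22.99) + 12.01 + 3(16.00) = 105.99 g/mol.
n(C) = 373.12 / 12.01 = 31.0674 mol.
Reaction (1): C→CO ratio 2:2 ⇒ n(CO) = 31.0674 mol.
Reaction (2): CO→CO2 ratio 3:3 ⇒ n(CO2) = 31.0674 mol.
Reaction (3): CO2→Na2CO3 ratio 1:1 ⇒ n(Na2CO3) = 31.0674 mol.
Mass of Na2CO3 = 31.0674 × 105.99 = 3292.84 g.

3292.8 g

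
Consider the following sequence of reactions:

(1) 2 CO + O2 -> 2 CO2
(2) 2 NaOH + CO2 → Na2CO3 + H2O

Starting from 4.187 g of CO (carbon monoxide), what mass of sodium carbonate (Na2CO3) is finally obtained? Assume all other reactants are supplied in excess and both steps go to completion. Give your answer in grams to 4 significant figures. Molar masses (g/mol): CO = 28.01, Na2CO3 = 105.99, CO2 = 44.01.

n(CO) = 4.1870 / 28.01 = 0.14948 mol.
Step 1 gives a 2:2 ratio of CO to CO2, so n(CO2) = 0.14948 mol.
In step 2 the CO2:Na2CO3 ratio is 1:1, so n(Na2CO3) = 0.14948 mol.
Mass of Na2CO3 = 0.14948 × 105.99 = 15.844 g.

15.84 g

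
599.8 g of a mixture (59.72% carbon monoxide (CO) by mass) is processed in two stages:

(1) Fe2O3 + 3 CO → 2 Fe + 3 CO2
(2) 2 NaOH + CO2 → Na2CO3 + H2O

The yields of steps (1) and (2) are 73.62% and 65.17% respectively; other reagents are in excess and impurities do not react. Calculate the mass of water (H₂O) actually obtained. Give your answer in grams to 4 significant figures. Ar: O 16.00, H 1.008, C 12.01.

Pure CO = 599.8 × 0.5972 = 358.20 g.
M(CO) = 12.01 + 16.00 = 28.01 g/mol.
M(H2O) = 2(1.008) + 16.00 = 18.016 g/mol.
n(CO) = 358.20 / 28.01 = 12.788 mol.
Step 1 (CO:CO2 = 3:3): theoretical n(CO2) = 12.788 mol; at 73.62% yield, n(CO2) = 9.4148 mol.
Step 2 (CO2:H2O = 1:1): theoretical n(H2O) = 9.4148 mol, so theoretical mass = 9.4148 × 18.016 = 169.62 g.
At 65.17% yield, actual mass of H2O = 169.62 × 0.6517 = 110.54 g.

110.5 g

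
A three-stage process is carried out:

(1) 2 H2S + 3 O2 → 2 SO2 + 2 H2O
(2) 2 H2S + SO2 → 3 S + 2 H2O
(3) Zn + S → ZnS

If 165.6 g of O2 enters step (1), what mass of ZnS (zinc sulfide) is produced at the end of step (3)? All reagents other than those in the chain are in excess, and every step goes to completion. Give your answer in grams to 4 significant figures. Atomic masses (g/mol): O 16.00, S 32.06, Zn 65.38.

M(O2) = 2(16.00) = 32.00 g/mol.
M(ZnS) = 65.38 + 32.06 = 97.44 g/mol.
n(O2) = 165.6 / 32.00 = 5.1750 mol.
Reaction (1): O2→SO2 ratio 3:2 ⇒ n(SO2) = 3.4500 mol.
Reaction (2): SO2→S ratio 1:3 ⇒ n(S) = 10.350 mol.
Reaction (3): S→ZnS ratio 1:1 ⇒ n(ZnS) = 10.350 mol.
Mass of ZnS = 10.350 × 97.44 = 1008.5 g.

1009 g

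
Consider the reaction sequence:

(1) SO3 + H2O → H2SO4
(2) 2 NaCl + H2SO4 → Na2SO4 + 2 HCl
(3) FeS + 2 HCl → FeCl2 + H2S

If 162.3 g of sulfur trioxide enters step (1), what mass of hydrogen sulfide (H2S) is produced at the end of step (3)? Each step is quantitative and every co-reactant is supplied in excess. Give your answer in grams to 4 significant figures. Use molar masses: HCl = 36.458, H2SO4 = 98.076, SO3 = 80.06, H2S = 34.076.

69.08 g

n(SO3) = 162.3 / 80.06 = 2.0272 mol.
Reaction (1): SO3→H2SO4 ratio 1:1 ⇒ n(H2SO4) = 2.0272 mol.
Reaction (2): H2SO4→HCl ratio 1:2 ⇒ n(HCl) = 4.0545 mol.
Reaction (3): HCl→H2S ratio 2:1 ⇒ n(H2S) = 2.0272 mol.
Mass of H2S = 2.0272 × 34.076 = 69.080 g.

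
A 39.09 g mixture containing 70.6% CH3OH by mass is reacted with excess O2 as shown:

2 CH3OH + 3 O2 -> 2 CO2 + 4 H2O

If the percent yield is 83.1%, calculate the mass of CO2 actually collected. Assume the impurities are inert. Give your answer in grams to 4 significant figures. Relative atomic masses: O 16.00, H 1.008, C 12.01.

Pure CH3OH available = 39.09 g × 0.706 = 27.598 g.
M(CH3OH) = 12.01 + 4(1.008) + 16.00 = 32.042 g/mol.
M(CO2) = 12.01 + 2(16.00) = 44.01 g/mol.
n(CH3OH) = 27.598 g / 32.042 g/mol = 0.86129 mol.
From the equation the CH3OH:CO2 mole ratio is 2:2, so n(CO2) = 0.86129 × 2/2 = 0.86129 mol.
Mass of CO2 = 0.86129 mol × 44.01 g/mol = 37.905 g.
Actual mass collected = 37.905 g × 0.831 = 31.499 g.

31.50 g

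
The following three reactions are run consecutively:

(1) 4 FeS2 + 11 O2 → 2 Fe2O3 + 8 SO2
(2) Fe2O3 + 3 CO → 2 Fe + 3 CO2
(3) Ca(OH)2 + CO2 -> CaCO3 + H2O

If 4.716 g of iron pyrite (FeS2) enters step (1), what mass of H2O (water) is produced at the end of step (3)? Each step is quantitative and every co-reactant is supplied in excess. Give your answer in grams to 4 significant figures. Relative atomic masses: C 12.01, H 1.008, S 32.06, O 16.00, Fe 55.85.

1.062 g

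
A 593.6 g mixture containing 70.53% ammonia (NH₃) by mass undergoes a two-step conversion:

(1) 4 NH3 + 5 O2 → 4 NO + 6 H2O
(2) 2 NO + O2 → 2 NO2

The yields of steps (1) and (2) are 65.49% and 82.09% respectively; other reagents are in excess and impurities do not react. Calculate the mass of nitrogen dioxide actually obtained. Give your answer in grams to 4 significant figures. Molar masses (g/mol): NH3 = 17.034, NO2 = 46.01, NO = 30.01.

608.0 g

Pure NH3 = 593.6 × 0.7053 = 418.67 g.
n(NH3) = 418.67 / 17.034 = 24.578 mol.
Step 1 (NH3:NO = 4:4): theoretical n(NO) = 24.578 mol; at 65.49% yield, n(NO) = 16.096 mol.
Step 2 (NO:NO2 = 2:2): theoretical n(NO2) = 16.096 mol, so theoretical mass = 16.096 × 46.01 = 740.59 g.
At 82.09% yield, actual mass of NO2 = 740.59 × 0.8209 = 607.95 g.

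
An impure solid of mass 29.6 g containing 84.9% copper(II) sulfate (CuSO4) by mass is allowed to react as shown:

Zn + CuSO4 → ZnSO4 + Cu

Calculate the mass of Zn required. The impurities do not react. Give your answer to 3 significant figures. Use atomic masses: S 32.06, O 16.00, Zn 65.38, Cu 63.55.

Mass of pure CuSO4 = 29.6 g × 0.849 = 25.13 g.
M(CuSO4) = 63.55 + 32.06 + 4(16.00) = 159.61 g/mol.
M(Zn) = 65.38 g/mol.
n(CuSO4) = 25.13 g / 159.61 g/mol = 0.1574 mol.
From the equation the CuSO4:Zn mole ratio is 1:1, so n(Zn) = 0.1574 × 1/1 = 0.1574 mol.
Mass of Zn = 0.1574 mol × 65.38 g/mol = 10.29 g.

10.3 g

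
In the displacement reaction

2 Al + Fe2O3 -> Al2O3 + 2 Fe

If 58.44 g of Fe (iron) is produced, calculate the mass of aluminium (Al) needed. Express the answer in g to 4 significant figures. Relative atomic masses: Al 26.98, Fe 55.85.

M(Fe) = 55.85 g/mol.
M(Al) = 26.98 g/mol.
n(Fe) = 58.440 g / 55.85 g/mol = 1.0464 mol.
From the equation the Fe:Al mole ratio is 2:2, so n(Al) = 1.0464 × 2/2 = 1.0464 mol.
Mass of Al = 1.0464 mol × 26.98 g/mol = 28.231 g.

28.23 g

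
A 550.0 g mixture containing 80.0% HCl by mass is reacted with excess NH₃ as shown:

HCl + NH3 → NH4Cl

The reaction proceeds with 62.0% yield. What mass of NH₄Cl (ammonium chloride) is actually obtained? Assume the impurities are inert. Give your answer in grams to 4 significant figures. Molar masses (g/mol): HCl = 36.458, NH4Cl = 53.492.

Pure HCl available = 550.0 g × 0.800 = 440.00 g.
n(HCl) = 440.00 g / 36.458 g/mol = 12.069 mol.
From the equation the HCl:NH4Cl mole ratio is 1:1, so n(NH4Cl) = 12.069 × 1/1 = 12.069 mol.
Mass of NH4Cl = 12.069 mol × 53.492 g/mol = 645.58 g.
Actual mass collected = 645.58 g × 0.620 = 400.26 g.

400.3 g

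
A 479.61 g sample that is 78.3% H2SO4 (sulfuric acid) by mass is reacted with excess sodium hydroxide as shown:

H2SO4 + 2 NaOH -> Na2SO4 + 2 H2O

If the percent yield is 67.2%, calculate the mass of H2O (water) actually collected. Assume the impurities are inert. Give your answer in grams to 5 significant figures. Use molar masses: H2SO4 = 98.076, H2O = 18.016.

Pure H2SO4 available = 479.61 g × 0.783 = 375.535 g.
n(H2SO4) = 375.535 g / 98.076 g/mol = 3.82902 mol.
From the equation the H2SO4:H2O mole ratio is 1:2, so n(H2O) = 3.82902 × 2/1 = 7.65803 mol.
Mass of H2O = 7.65803 mol × 18.016 g/mol = 137.967 g.
Actual mass collected = 137.967 g × 0.672 = 92.7139 g.

92.714 g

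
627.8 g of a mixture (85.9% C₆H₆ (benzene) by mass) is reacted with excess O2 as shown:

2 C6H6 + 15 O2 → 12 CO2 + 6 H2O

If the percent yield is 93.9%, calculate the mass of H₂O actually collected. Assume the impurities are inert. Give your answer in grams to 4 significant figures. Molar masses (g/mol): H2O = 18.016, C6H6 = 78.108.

350.4 g

Pure C6H6 available = 627.8 g × 0.859 = 539.28 g.
n(C6H6) = 539.28 g / 78.108 g/mol = 6.9043 mol.
From the equation the C6H6:H2O mole ratio is 2:6, so n(H2O) = 6.9043 × 6/2 = 20.713 mol.
Mass of H2O = 20.713 mol × 18.016 g/mol = 373.16 g.
Actual mass collected = 373.16 g × 0.939 = 350.40 g.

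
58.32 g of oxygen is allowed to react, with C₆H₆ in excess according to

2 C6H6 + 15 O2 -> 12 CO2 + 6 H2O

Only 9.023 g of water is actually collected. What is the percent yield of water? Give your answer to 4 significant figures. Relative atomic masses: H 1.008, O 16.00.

68.70 %

M(O2) = 2(16.00) = 32.00 g/mol.
M(H2O) = 2(1.008) + 16.00 = 18.016 g/mol.
n(O2) = 58.320 g / 32.00 g/mol = 1.8225 mol.
From the equation the O2:H2O mole ratio is 15:6, so n(H2O) = 1.8225 × 6/15 = 0.72900 mol.
Mass of H2O = 0.72900 mol × 18.016 g/mol = 13.134 g.
This is the theoretical yield. Percent yield = 9.023 g / 13.134 g × 100% = 68.701%.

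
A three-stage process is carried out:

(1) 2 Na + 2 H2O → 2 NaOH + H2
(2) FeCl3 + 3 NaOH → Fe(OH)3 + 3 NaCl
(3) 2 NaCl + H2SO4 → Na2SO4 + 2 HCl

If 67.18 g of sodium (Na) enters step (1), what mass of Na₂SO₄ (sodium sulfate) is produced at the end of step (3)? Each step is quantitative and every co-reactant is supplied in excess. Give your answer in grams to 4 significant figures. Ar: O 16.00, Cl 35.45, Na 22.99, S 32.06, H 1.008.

207.5 g

M(Na) = 22.99 g/mol.
M(Na2SO4) = 2(22.99) + 32.06 + 4(16.00) = 142.04 g/mol.
n(Na) = 67.18 / 22.99 = 2.9221 mol.
Reaction (1): Na→NaOH ratio 2:2 ⇒ n(NaOH) = 2.9221 mol.
Reaction (2): NaOH→NaCl ratio 3:3 ⇒ n(NaCl) = 2.9221 mol.
Reaction (3): NaCl→Na2SO4 ratio 2:1 ⇒ n(Na2SO4) = 1.4611 mol.
Mass of Na2SO4 = 1.4611 × 142.04 = 207.53 g.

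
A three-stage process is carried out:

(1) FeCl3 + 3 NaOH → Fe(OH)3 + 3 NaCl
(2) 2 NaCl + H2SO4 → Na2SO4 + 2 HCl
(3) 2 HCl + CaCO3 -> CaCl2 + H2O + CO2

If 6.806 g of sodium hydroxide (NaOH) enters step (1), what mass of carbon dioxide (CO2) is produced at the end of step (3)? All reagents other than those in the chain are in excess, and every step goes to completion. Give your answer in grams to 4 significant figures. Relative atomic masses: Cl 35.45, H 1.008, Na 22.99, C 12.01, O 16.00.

3.744 g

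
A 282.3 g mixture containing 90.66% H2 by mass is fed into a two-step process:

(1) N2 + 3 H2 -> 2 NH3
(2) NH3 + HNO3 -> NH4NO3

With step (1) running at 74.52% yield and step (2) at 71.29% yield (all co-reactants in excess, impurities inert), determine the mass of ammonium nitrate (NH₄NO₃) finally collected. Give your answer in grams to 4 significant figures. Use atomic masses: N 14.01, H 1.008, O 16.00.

Pure H2 = 282.3 × 0.9066 = 255.93 g.
M(H2) = 2(1.008) = 2.016 g/mol.
M(NH4NO3) = 2(14.01) + 4(1.008) + 3(16.00) = 80.052 g/mol.
n(H2) = 255.93 / 2.016 = 126.95 mol.
Step 1 (H2:NH3 = 3:2): theoretical n(NH3) = 84.634 mol; at 74.52% yield, n(NH3) = 63.069 mol.
Step 2 (NH3:NH4NO3 = 1:1): theoretical n(NH4NO3) = 63.069 mol, so theoretical mass = 63.069 × 80.052 = 5048.8 g.
At 71.29% yield, actual mass of NH4NO3 = 5048.8 × 0.7129 = 3599.3 g.

3599 g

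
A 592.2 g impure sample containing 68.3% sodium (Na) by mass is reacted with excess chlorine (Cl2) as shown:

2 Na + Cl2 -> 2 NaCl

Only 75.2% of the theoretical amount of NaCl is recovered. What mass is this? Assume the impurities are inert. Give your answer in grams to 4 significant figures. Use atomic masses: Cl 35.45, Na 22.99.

773.2 g

Pure Na available = 592.2 g × 0.683 = 404.47 g.
M(Na) = 22.99 g/mol.
M(NaCl) = 22.99 + 35.45 = 58.44 g/mol.
n(Na) = 404.47 g / 22.99 g/mol = 17.593 mol.
From the equation the Na:NaCl mole ratio is 2:2, so n(NaCl) = 17.593 × 2/2 = 17.593 mol.
Mass of NaCl = 17.593 mol × 58.44 g/mol = 1028.2 g.
Actual mass collected = 1028.2 g × 0.752 = 773.18 g.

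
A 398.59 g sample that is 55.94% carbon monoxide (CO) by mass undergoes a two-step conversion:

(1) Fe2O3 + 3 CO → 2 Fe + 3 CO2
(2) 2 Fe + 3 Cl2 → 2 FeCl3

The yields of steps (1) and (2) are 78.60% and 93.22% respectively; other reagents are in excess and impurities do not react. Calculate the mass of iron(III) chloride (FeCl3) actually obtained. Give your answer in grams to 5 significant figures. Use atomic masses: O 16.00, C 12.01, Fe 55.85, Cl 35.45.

Pure CO = 398.59 × 0.5594 = 222.971 g.
M(CO) = 12.01 + 16.00 = 28.01 g/mol.
M(FeCl3) = 55.85 + 3(35.45) = 162.20 g/mol.
n(CO) = 222.971 / 28.01 = 7.96042 mol.
Step 1 (CO:Fe = 3:2): theoretical n(Fe) = 5.30694 mol; at 78.60% yield, n(Fe) = 4.17126 mol.
Step 2 (Fe:FeCl3 = 2:2): theoretical n(FeCl3) = 4.17126 mol, so theoretical mass = 4.17126 × 162.20 = 676.578 g.
At 93.22% yield, actual mass of FeCl3 = 676.578 × 0.9322 = 630.706 g.

630.71 g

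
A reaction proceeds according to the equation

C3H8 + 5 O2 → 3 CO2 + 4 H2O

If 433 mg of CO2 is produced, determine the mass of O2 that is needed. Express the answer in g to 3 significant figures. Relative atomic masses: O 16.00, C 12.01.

0.525 g

M(CO2) = 12.01 + 2(16.00) = 44.01 g/mol.
M(O2) = 2(16.00) = 32.00 g/mol.
Convert: 433 mg = 0.4330 g.
n(CO2) = 0.4330 g / 44.01 g/mol = 0.009839 mol.
From the equation the CO2:O2 mole ratio is 3:5, so n(O2) = 0.009839 × 5/3 = 0.01640 mol.
Mass of O2 = 0.01640 mol × 32.00 g/mol = 0.5247 g.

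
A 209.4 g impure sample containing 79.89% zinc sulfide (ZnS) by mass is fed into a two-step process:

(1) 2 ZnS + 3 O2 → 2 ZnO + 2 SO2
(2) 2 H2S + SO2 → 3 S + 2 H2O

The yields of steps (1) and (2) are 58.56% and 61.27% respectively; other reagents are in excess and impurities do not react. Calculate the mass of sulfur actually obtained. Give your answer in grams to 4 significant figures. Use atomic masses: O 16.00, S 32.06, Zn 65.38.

Pure ZnS = 209.4 × 0.7989 = 167.29 g.
M(ZnS) = 65.38 + 32.06 = 97.44 g/mol.
M(S) = 32.06 g/mol.
n(ZnS) = 167.29 / 97.44 = 1.7168 mol.
Step 1 (ZnS:SO2 = 2:2): theoretical n(SO2) = 1.7168 mol; at 58.56% yield, n(SO2) = 1.0054 mol.
Step 2 (SO2:S = 1:3): theoretical n(S) = 3.0162 mol, so theoretical mass = 3.0162 × 32.06 = 96.698 g.
At 61.27% yield, actual mass of S = 96.698 × 0.6127 = 59.247 g.

59.25 g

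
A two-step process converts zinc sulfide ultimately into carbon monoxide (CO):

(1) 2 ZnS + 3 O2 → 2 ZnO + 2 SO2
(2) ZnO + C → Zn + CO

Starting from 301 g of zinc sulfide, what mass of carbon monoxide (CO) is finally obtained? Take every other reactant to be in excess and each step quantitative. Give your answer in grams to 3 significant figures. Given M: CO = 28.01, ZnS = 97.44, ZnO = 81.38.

n(ZnS) = 301.0 / 97.44 = 3.089 mol.
Step 1 gives a 2:2 ratio of ZnS to ZnO, so n(ZnO) = 3.089 mol.
In step 2 the ZnO:CO ratio is 1:1, so n(CO) = 3.089 mol.
Mass of CO = 3.089 × 28.01 = 86.53 g.

86.5 g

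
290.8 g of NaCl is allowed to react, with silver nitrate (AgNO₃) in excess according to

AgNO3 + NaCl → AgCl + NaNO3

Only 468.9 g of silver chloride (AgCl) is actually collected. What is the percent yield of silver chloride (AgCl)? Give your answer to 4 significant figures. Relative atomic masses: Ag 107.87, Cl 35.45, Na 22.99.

M(NaCl) = 22.99 + 35.45 = 58.44 g/mol.
M(AgCl) = 107.87 + 35.45 = 143.32 g/mol.
n(NaCl) = 290.80 g / 58.44 g/mol = 4.9760 mol.
From the equation the NaCl:AgCl mole ratio is 1:1, so n(AgCl) = 4.9760 × 1/1 = 4.9760 mol.
Mass of AgCl = 4.9760 mol × 143.32 g/mol = 713.17 g.
This is the theoretical yield. Percent yield = 468.9 g / 713.17 g × 100% = 65.749%.

65.75 %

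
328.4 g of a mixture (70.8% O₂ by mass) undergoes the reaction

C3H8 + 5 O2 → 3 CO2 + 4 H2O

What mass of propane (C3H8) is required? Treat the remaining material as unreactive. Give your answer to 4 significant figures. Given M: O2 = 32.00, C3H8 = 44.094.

64.08 g

Mass of pure O2 = 328.4 g × 0.708 = 232.51 g.
n(O2) = 232.51 g / 32.00 g/mol = 7.2658 mol.
From the equation the O2:C3H8 mole ratio is 5:1, so n(C3H8) = 7.2658 × 1/5 = 1.4532 mol.
Mass of C3H8 = 1.4532 mol × 44.094 g/mol = 64.076 g.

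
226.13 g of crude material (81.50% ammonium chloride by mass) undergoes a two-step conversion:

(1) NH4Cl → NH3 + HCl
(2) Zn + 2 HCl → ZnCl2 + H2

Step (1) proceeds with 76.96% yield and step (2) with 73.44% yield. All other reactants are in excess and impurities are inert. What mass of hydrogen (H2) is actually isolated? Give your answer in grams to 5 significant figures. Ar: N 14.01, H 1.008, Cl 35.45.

Pure NH4Cl = 226.13 × 0.8150 = 184.296 g.
M(NH4Cl) = 14.01 + 4(1.008) + 35.45 = 53.492 g/mol.
M(H2) = 2(1.008) = 2.016 g/mol.
n(NH4Cl) = 184.296 / 53.492 = 3.44530 mol.
Step 1 (NH4Cl:HCl = 1:1): theoretical n(HCl) = 3.44530 mol; at 76.96% yield, n(HCl) = 2.65150 mol.
Step 2 (HCl:H2 = 2:1): theoretical n(H2) = 1.32575 mol, so theoretical mass = 1.32575 × 2.016 = 2.67271 g.
At 73.44% yield, actual mass of H2 = 2.67271 × 0.7344 = 1.96284 g.

1.9628 g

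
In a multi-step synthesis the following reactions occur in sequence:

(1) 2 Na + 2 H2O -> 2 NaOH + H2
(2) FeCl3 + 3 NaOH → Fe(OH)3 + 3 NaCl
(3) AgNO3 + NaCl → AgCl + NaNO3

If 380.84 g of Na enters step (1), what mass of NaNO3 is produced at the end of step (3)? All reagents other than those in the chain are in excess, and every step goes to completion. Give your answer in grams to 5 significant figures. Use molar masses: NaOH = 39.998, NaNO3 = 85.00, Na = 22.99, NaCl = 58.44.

n(Na) = 380.84 / 22.99 = 16.5655 mol.
Reaction (1): Na→NaOH ratio 2:2 ⇒ n(NaOH) = 16.5655 mol.
Reaction (2): NaOH→NaCl ratio 3:3 ⇒ n(NaCl) = 16.5655 mol.
Reaction (3): NaCl→NaNO3 ratio 1:1 ⇒ n(NaNO3) = 16.5655 mol.
Mass of NaNO3 = 16.5655 × 85.00 = 1408.06 g.

1408.1 g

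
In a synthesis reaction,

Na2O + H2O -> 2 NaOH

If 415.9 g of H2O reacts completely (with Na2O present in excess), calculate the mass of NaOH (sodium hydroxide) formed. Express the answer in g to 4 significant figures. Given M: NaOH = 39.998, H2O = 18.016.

1847 g

n(H2O) = 415.90 g / 18.016 g/mol = 23.085 mol.
From the equation the H2O:NaOH mole ratio is 1:2, so n(NaOH) = 23.085 × 2/1 = 46.170 mol.
Mass of NaOH = 46.170 mol × 39.998 g/mol = 1846.7 g.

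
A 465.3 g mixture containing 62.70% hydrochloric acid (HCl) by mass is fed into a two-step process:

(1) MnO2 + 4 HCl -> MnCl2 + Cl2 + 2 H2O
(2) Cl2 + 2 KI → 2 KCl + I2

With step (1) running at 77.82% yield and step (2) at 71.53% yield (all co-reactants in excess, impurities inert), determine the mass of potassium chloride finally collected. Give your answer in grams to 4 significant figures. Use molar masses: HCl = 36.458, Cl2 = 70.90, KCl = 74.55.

166.0 g

Pure HCl = 465.3 × 0.6270 = 291.74 g.
n(HCl) = 291.74 / 36.458 = 8.0022 mol.
Step 1 (HCl:Cl2 = 4:1): theoretical n(Cl2) = 2.0005 mol; at 77.82% yield, n(Cl2) = 1.5568 mol.
Step 2 (Cl2:KCl = 1:2): theoretical n(KCl) = 3.1136 mol, so theoretical mass = 3.1136 × 74.55 = 232.12 g.
At 71.53% yield, actual mass of KCl = 232.12 × 0.7153 = 166.04 g.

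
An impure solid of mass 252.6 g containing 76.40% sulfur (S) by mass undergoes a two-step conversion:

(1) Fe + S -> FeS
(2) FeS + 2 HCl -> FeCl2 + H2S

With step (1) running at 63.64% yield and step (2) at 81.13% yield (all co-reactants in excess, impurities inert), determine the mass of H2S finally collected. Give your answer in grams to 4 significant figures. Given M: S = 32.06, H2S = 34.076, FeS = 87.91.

105.9 g

Pure S = 252.6 × 0.7640 = 192.99 g.
n(S) = 192.99 / 32.06 = 6.0195 mol.
Step 1 (S:FeS = 1:1): theoretical n(FeS) = 6.0195 mol; at 63.64% yield, n(FeS) = 3.8308 mol.
Step 2 (FeS:H2S = 1:1): theoretical n(H2S) = 3.8308 mol, so theoretical mass = 3.8308 × 34.076 = 130.54 g.
At 81.13% yield, actual mass of H2S = 130.54 × 0.8113 = 105.91 g.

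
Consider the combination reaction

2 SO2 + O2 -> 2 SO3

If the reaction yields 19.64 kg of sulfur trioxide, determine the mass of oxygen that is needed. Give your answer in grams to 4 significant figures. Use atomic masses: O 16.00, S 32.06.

3925 g

M(SO3) = 32.06 + 3(16.00) = 80.06 g/mol.
M(O2) = 2(16.00) = 32.00 g/mol.
Convert: 19.64 kg = 19640 g.
n(SO3) = 19640 g / 80.06 g/mol = 245.32 mol.
From the equation the SO3:O2 mole ratio is 2:1, so n(O2) = 245.32 × 1/2 = 122.66 mol.
Mass of O2 = 122.66 mol × 32.00 g/mol = 3925.1 g.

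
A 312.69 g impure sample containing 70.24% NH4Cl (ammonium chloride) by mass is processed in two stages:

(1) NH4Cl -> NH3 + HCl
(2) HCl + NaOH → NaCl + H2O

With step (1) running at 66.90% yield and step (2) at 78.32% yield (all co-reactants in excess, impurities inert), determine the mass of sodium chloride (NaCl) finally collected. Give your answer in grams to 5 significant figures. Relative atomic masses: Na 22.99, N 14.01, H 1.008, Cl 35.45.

Pure NH4Cl = 312.69 × 0.7024 = 219.633 g.
M(NH4Cl) = 14.01 + 4(1.008) + 35.45 = 53.492 g/mol.
M(NaCl) = 22.99 + 35.45 = 58.44 g/mol.
n(NH4Cl) = 219.633 / 53.492 = 4.10591 mol.
Step 1 (NH4Cl:HCl = 1:1): theoretical n(HCl) = 4.10591 mol; at 66.90% yield, n(HCl) = 2.74686 mol.
Step 2 (HCl:NaCl = 1:1): theoretical n(NaCl) = 2.74686 mol, so theoretical mass = 2.74686 × 58.44 = 160.526 g.
At 78.32% yield, actual mass of NaCl = 160.526 × 0.7832 = 125.724 g.

125.72 g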